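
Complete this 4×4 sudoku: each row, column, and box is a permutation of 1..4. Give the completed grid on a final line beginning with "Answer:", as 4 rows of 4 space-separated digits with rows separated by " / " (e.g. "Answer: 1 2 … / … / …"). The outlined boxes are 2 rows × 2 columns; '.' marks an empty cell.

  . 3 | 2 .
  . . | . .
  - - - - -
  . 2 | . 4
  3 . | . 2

Step 1. [r2c3∈{1,3,4}] r2c3 is the only open cell in col 3 admitting 4, so r2c3=4.
Step 2. [r2c2∈{1}] r2c2's peers cover all but 1 ⇒ r2c2=1.
Step 3. [r3c3∈{1,3}] row 3 places 3 nowhere but r3c3 ⇒ r3c3=3.
Step 4. [r4c3∈{1}] only 1 remains possible at r4c3 ⇒ r4c3=1.
Step 5. [r2c4∈{3}] nothing but 3 survives at r2c4. So r2c4=3.
Step 6. [r4c2∈{4}] r4c2's peers cover all but 4, so r4c2=4.
Step 7. [r1c1∈{4}] r1c1's peers cover all but 4. So r1c1=4.
Step 8. [r3c1∈{1}] nothing but 1 survives at r3c1 ⇒ r3c1=1.
Step 9. [r1c4∈{1}] r1c4 is down to just 1. So r1c4=1.
Step 10. [r2c1∈{2}] r2c1 is down to just 2. So r2c1=2.

Answer: 4 3 2 1 / 2 1 4 3 / 1 2 3 4 / 3 4 1 2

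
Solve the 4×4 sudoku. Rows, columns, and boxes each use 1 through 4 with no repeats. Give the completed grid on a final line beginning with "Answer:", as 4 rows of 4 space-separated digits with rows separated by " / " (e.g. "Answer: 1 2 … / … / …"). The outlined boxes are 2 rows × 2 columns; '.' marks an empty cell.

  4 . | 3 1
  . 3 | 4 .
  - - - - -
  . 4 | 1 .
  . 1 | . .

Step 1. [r2c4∈{2}] nothing but 2 survives at r2c4, so r2c4=2.
Step 2. [r3c4∈{3}] only 3 remains possible at r3c4. So r3c4=3.
Step 3. [r3c1∈{2}] r3c1's peers cover all but 2 ⇒ r3c1=2.
Step 4. [r4c1∈{3}] only 3 remains possible at r4c1. So r4c1=3.
Step 5. [r4c4∈{4}] only 4 remains possible at r4c4, so r4c4=4.
Step 6. [r2c1∈{1}] nothing but 1 survives at r2c1, so r2c1=1.
Step 7. [r1c2∈{2}] nothing but 2 survives at r1c2. So r1c2=2.
Step 8. [r4c3∈{2}] nothing but 2 survives at r4c3 ⇒ r4c3=2.

Answer: 4 2 3 1 / 1 3 4 2 / 2 4 1 3 / 3 1 2 4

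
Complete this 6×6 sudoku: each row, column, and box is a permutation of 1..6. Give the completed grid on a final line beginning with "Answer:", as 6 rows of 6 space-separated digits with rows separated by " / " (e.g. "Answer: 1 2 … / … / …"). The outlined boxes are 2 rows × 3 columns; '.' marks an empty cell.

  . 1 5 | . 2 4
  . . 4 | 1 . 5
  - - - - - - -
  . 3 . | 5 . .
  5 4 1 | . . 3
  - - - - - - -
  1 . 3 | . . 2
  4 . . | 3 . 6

Step 1. [r1c4∈{6}] only 6 remains possible at r1c4. So r1c4=6.
Step 2. [r3c5∈{1,4,6}] in row 3, 4 fits only at r3c5, so r3c5=4.
Step 3. [r5c5∈{5}] r5c5's peers cover all but 5 ⇒ r5c5=5.
Step 4. [r6c3∈{2}] r6c3 has the single candidate 2, so r6c3=2.
Step 5. [r2c2∈{2,6}] col 2 places 2 nowhere but r2c2 ⇒ r2c2=2.
Step 6. [r2c1∈{3,6}] row 2 places 6 nowhere but r2c1. So r2c1=6.
Step 7. [r3c1∈{2}] nothing but 2 survives at r3c1 ⇒ r3c1=2.
Step 8. [r3c6∈{1}] nothing but 1 survives at r3c6 ⇒ r3c6=1.
Step 9. [r6c5∈{1}] r6c5's peers cover all but 1 ⇒ r6c5=1.
Step 10. [r5c4∈{4}] only 4 remains possible at r5c4, so r5c4=4.
Step 11. [r2c5∈{3}] r2c5's peers cover all but 3, so r2c5=3.
Step 12. [r6c2∈{5}] nothing but 5 survives at r6c2, so r6c2=5.
Step 13. [r3c3∈{6}] only 6 remains possible at r3c3. So r3c3=6.
Step 14. [r4c4∈{2}] nothing but 2 survives at r4c4 ⇒ r4c4=2.
Step 15. [r1c1∈{3}] only 3 remains possible at r1c1, so r1c1=3.
Step 16. [r5c2∈{6}] nothing but 6 survives at r5c2. So r5c2=6.
Step 17. [r4c5∈{6}] r4c5 has the single candidate 6, so r4c5=6.

Answer: 3 1 5 6 2 4 / 6 2 4 1 3 5 / 2 3 6 5 4 1 / 5 4 1 2 6 3 / 1 6 3 4 5 2 / 4 5 2 3 1 6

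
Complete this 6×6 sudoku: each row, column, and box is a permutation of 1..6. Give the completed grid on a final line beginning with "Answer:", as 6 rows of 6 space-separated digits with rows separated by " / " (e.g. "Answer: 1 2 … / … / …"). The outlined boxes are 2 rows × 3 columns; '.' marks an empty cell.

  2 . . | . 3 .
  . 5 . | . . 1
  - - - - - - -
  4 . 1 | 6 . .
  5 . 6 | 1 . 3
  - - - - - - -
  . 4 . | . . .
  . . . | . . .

Step 1. [r1c3∈{4}] nothing but 4 survives at r1c3, so r1c3=4.
Step 2. [r6c6∈{2,4,5,6}] across col 6, 4 lands solely at r6c6 ⇒ r6c6=4.
Step 3. [r2c3∈{3}] r2c3's peers cover all but 3. So r2c3=3.
Step 4. [r2c1∈{6}] r2c1 has the single candidate 6, so r2c1=6.
Step 5. [r6c2∈{1,2,3,6}] in col 2, 6 fits only at r6c2, so r6c2=6.
Step 6. [r5c5∈{1,2,5,6}] 6 has one home in col 5: r5c5, so r5c5=6.
Step 7. [r6c5∈{1,2,5}] across col 5, 1 lands solely at r6c5. So r6c5=1.
Step 8. [r1c4∈{5}] r1c4 is down to just 5. So r1c4=5.
Step 9. [r5c6∈{2,5}] across box 6, 5 lands solely at r5c6 ⇒ r5c6=5.
Step 10. [r3c6∈{2}] r3c6's peers cover all but 2, so r3c6=2.
Step 11. [r5c3∈{2}] r5c3 has the single candidate 2. So r5c3=2.
Step 12. [r2c4∈{2,4}] 4 has one home in col 4: r2c4, so r2c4=4.
Step 13. [r6c1∈{3}] r6c1's peers cover all but 3 ⇒ r6c1=3.
Step 14. [r2c5∈{2}] nothing but 2 survives at r2c5 ⇒ r2c5=2.
Step 15. [r6c3∈{5}] r6c3 has the single candidate 5, so r6c3=5.
Step 16. [r5c1∈{1}] r5c1 has the single candidate 1. So r5c1=1.
Step 17. [r1c6∈{6}] r1c6's peers cover all but 6 ⇒ r1c6=6.
Step 18. [r1c2∈{1}] r1c2 is down to just 1 ⇒ r1c2=1.
Step 19. [r3c5∈{5}] r3c5 has the single candidate 5. So r3c5=5.
Step 20. [r4c2∈{2}] r4c2 is down to just 2 ⇒ r4c2=2.
Step 21. [r6c4∈{2}] r6c4 is down to just 2, so r6c4=2.
Step 22. [r5c4∈{3}] r5c4's peers cover all but 3, so r5c4=3.
Step 23. [r3c2∈{3}] only 3 remains possible at r3c2 ⇒ r3c2=3.
Step 24. [r4c5∈{4}] only 4 remains possible at r4c5 ⇒ r4c5=4.

Answer: 2 1 4 5 3 6 / 6 5 3 4 2 1 / 4 3 1 6 5 2 / 5 2 6 1 4 3 / 1 4 2 3 6 5 / 3 6 5 2 1 4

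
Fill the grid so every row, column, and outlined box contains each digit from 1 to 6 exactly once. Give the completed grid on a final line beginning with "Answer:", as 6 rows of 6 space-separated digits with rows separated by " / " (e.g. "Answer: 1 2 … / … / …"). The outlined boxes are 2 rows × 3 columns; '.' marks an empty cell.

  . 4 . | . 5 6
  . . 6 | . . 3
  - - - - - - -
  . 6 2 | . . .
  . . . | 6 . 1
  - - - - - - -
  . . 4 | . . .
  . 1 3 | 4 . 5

Step 1. [r4c5∈{2,3,4}] in row 4, 2 fits only at r4c5 ⇒ r4c5=2.
Step 2. [r6c1∈{2,6}] row 6 places 2 nowhere but r6c1, so r6c1=2.
Step 3. [r3c1∈{1,3,4,5}] row 3 places 1 nowhere but r3c1 ⇒ r3c1=1.
Step 4. [r2c1∈{5}] r2c1 has the single candidate 5. So r2c1=5.
Step 5. [r1c4∈{1,2}] r1c4 is the only open cell in row 1 admitting 2. So r1c4=2.
Step 6. [r2c4∈{1}] r2c4's peers cover all but 1, so r2c4=1.
Step 7. [r4c2∈{3,5}] across col 2, 3 lands solely at r4c2. So r4c2=3.
Step 8. [r5c4∈{3}] r5c4's peers cover all but 3 ⇒ r5c4=3.
Step 9. [r5c5∈{1,6}] across row 5, 1 lands solely at r5c5. So r5c5=1.
Step 10. [r3c5∈{3,4}] r3c5 is the only open cell in row 3 admitting 3, so r3c5=3.
Step 11. [r2c2∈{2}] r2c2 is down to just 2, so r2c2=2.
Step 12. [r6c5∈{6}] r6c5 is down to just 6 ⇒ r6c5=6.
Step 13. [r5c2∈{5}] r5c2's peers cover all but 5 ⇒ r5c2=5.
Step 14. [r1c1∈{3}] only 3 remains possible at r1c1, so r1c1=3.
Step 15. [r3c6∈{4}] r3c6's peers cover all but 4, so r3c6=4.
Step 16. [r5c1∈{6}] only 6 remains possible at r5c1. So r5c1=6.
Step 17. [r4c3∈{5}] r4c3 has the single candidate 5, so r4c3=5.
Step 18. [r3c4∈{5}] r3c4 has the single candidate 5 ⇒ r3c4=5.
Step 19. [r1c3∈{1}] r1c3 has the single candidate 1 ⇒ r1c3=1.
Step 20. [r4c1∈{4}] r4c1 has the single candidate 4 ⇒ r4c1=4.
Step 21. [r2c5∈{4}] r2c5 is down to just 4, so r2c5=4.
Step 22. [r5c6∈{2}] r5c6 has the single candidate 2, so r5c6=2.

Answer: 3 4 1 2 5 6 / 5 2 6 1 4 3 / 1 6 2 5 3 4 / 4 3 5 6 2 1 / 6 5 4 3 1 2 / 2 1 3 4 6 5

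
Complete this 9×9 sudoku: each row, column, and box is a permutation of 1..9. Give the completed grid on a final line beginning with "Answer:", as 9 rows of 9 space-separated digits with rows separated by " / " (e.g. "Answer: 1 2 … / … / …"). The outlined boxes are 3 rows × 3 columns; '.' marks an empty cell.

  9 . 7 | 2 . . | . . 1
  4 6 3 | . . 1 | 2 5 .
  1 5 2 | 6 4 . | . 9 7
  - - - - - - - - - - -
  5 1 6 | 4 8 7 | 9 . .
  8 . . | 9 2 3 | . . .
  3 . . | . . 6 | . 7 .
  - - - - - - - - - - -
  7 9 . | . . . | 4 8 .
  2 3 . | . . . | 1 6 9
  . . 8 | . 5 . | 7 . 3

Step 1. [r5c3∈{4}] only 4 remains possible at r5c3. So r5c3=4.
Step 2. [r3c6∈{8}] only 8 remains possible at r3c6, so r3c6=8.
Step 3. [r7c9∈{2,5}] box 9 places 5 nowhere but r7c9. So r7c9=5.
Step 4. [r9c4∈{1}] only 1 remains possible at r9c4. So r9c4=1.
Step 5. [r1c5∈{3}] only 3 remains possible at r1c5, so r1c5=3.
Step 6. [r4c9∈{2}] r4c9 is down to just 2, so r4c9=2.
Step 7. [r2c9∈{8}] r2c9 is down to just 8. So r2c9=8.
Step 8. [r5c7∈{5,6}] in row 5, 5 fits only at r5c7. So r5c7=5.
Step 9. [r2c4∈{7}] r2c4's peers cover all but 7. So r2c4=7.
Step 10. [r9c6∈{2,4,9}] row 9 places 9 nowhere but r9c6. So r9c6=9.
Step 11. [r5c2∈{7}] r5c2 has the single candidate 7, so r5c2=7.
Step 12. [r6c7∈{8}] only 8 remains possible at r6c7, so r6c7=8.
Step 13. [r6c5∈{1}] only 1 remains possible at r6c5, so r6c5=1.
Step 14. [r8c5∈{7}] nothing but 7 survives at r8c5, so r8c5=7.
Step 15. [r1c8∈{4}] only 4 remains possible at r1c8. So r1c8=4.
Step 16. [r7c4∈{3}] only 3 remains possible at r7c4 ⇒ r7c4=3.
Step 17. [r6c9∈{4}] r6c9's peers cover all but 4 ⇒ r6c9=4.
Step 18. [r9c8∈{2}] r9c8 has the single candidate 2, so r9c8=2.
Step 19. [r7c3∈{1}] r7c3's peers cover all but 1. So r7c3=1.
Step 20. [r9c2∈{4}] r9c2 is down to just 4 ⇒ r9c2=4.
Step 21. [r7c5∈{6}] r7c5 has the single candidate 6. So r7c5=6.
Step 22. [r8c3∈{5}] r8c3 has the single candidate 5. So r8c3=5.
Step 23. [r8c6∈{4}] r8c6 is down to just 4. So r8c6=4.
Step 24. [r3c7∈{3}] nothing but 3 survives at r3c7 ⇒ r3c7=3.
Step 25. [r4c8∈{3}] only 3 remains possible at r4c8 ⇒ r4c8=3.
Step 26. [r2c5∈{9}] r2c5 is down to just 9, so r2c5=9.
Step 27. [r6c4∈{5}] r6c4 has the single candidate 5. So r6c4=5.
Step 28. [r7c6∈{2}] r7c6 is down to just 2, so r7c6=2.
Step 29. [r6c2∈{2}] r6c2 has the single candidate 2. So r6c2=2.
Step 30. [r5c9∈{6}] r5c9's peers cover all but 6 ⇒ r5c9=6.
Step 31. [r9c1∈{6}] nothing but 6 survives at r9c1 ⇒ r9c1=6.
Step 32. [r6c3∈{9}] r6c3 has the single candidate 9, so r6c3=9.
Step 33. [r1c7∈{6}] r1c7 is down to just 6 ⇒ r1c7=6.
Step 34. [r1c6∈{5}] only 5 remains possible at r1c6. So r1c6=5.
Step 35. [r8c4∈{8}] r8c4 is down to just 8, so r8c4=8.
Step 36. [r1c2∈{8}] r1c2 has the single candidate 8, so r1c2=8.
Step 37. [r5c8∈{1}] r5c8 has the single candidate 1, so r5c8=1.

Answer: 9 8 7 2 3 5 6 4 1 / 4 6 3 7 9 1 2 5 8 / 1 5 2 6 4 8 3 9 7 / 5 1 6 4 8 7 9 3 2 / 8 7 4 9 2 3 5 1 6 / 3 2 9 5 1 6 8 7 4 / 7 9 1 3 6 2 4 8 5 / 2 3 5 8 7 4 1 6 9 / 6 4 8 1 5 9 7 2 3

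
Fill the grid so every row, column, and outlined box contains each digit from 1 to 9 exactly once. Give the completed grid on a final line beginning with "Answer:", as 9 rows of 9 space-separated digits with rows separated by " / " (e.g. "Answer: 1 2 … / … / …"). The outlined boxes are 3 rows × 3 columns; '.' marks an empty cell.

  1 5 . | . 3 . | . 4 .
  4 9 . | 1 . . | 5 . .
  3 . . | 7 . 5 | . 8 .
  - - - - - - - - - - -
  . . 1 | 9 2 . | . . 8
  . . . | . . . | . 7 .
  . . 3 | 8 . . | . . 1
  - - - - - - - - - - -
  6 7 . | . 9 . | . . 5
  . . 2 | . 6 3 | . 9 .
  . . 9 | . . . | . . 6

Step 1. [r5c3∈{4,5,6,8}] r5c3 is the only open cell in col 3 admitting 5. So r5c3=5.
Step 2. [r3c7∈{1,2,6,9}] row 3 places 1 nowhere but r3c7, so r3c7=1.
Step 3. [r7c3∈{4,8}] in col 3, 4 fits only at r7c3. So r7c3=4.
Step 4. [r7c4∈{2}] r7c4 is down to just 2. So r7c4=2.
Step 5. [r1c4∈{6}] only 6 remains possible at r1c4 ⇒ r1c4=6.
Step 6. [r2c8∈{2,3,6}] in box 3, 6 fits only at r2c8. So r2c8=6.
Step 7. [r3c2∈{2,6}] 2 has one home in box 1: r3c2. So r3c2=2.
Step 8. [r9c2∈{1,3,8}] 3 has one home in col 2: r9c2, so r9c2=3.
Step 9. [r2c5∈{8}] r2c5's peers cover all but 8. So r2c5=8.
Step 10. [r6c5∈{4,5,7}] 5 has one home in box 5: r6c5, so r6c5=5.
Step 11. [r6c8∈{2}] only 2 remains possible at r6c8, so r6c8=2.
Step 12. [r9c5∈{1,4,7}] 7 has one home in col 5: r9c5 ⇒ r9c5=7.
Step 13. [r5c4∈{3,4}] 3 has one home in col 4: r5c4. So r5c4=3.
Step 14. [r1c6∈{2,9}] r1c6 is the only open cell in col 6 admitting 9. So r1c6=9.
Step 15. [r9c7∈{2,4,8}] row 9 places 2 nowhere but r9c7 ⇒ r9c7=2.
Step 16. [r1c7∈{7}] only 7 remains possible at r1c7. So r1c7=7.
Step 17. [r5c1∈{2,8,9}] in row 5, 2 fits only at r5c1. So r5c1=2.
Step 18. [r5c2∈{4,6,8}] in row 5, 8 fits only at r5c2 ⇒ r5c2=8.
Step 19. [r5c5∈{1,4}] col 5 places 1 nowhere but r5c5. So r5c5=1.
Step 20. [r9c8∈{1}] only 1 remains possible at r9c8. So r9c8=1.
Step 21. [r7c8∈{3}] r7c8 has the single candidate 3. So r7c8=3.
Step 22. [r4c7∈{3,4,6}] row 4 places 3 nowhere but r4c7 ⇒ r4c7=3.
Step 23. [r6c1∈{7,9}] r6c1 is the only open cell in col 1 admitting 9 ⇒ r6c1=9.
Step 24. [r5c7∈{4,6,9}] col 7 places 9 nowhere but r5c7 ⇒ r5c7=9.
Step 25. [r5c6∈{4,6}] row 5 places 6 nowhere but r5c6. So r5c6=6.
Step 26. [r5c9∈{4}] r5c9 has the single candidate 4. So r5c9=4.
Step 27. [r6c6∈{4,7}] r6c6 is the only open cell in row 6 admitting 7. So r6c6=7.
Step 28. [r4c6∈{4}] r4c6 has the single candidate 4, so r4c6=4.
Step 29. [r8c7∈{4,8}] r8c7 is the only open cell in col 7 admitting 4, so r8c7=4.
Step 30. [r8c4∈{5}] r8c4's peers cover all but 5. So r8c4=5.
Step 31. [r9c6∈{8}] r9c6 is down to just 8, so r9c6=8.
Step 32. [r2c6∈{2}] only 2 remains possible at r2c6. So r2c6=2.
Step 33. [r6c7∈{6}] r6c7 has the single candidate 6. So r6c7=6.
Step 34. [r4c8∈{5}] only 5 remains possible at r4c8. So r4c8=5.
Step 35. [r8c1∈{8}] r8c1's peers cover all but 8 ⇒ r8c1=8.
Step 36. [r7c6∈{1}] only 1 remains possible at r7c6. So r7c6=1.
Step 37. [r6c2∈{4}] r6c2's peers cover all but 4. So r6c2=4.
Step 38. [r8c9∈{7}] nothing but 7 survives at r8c9. So r8c9=7.
Step 39. [r9c1∈{5}] r9c1 has the single candidate 5, so r9c1=5.
Step 40. [r3c3∈{6}] r3c3's peers cover all but 6. So r3c3=6.
Step 41. [r3c9∈{9}] r3c9 is down to just 9 ⇒ r3c9=9.
Step 42. [r1c3∈{8}] r1c3 is down to just 8 ⇒ r1c3=8.
Step 43. [r4c2∈{6}] r4c2's peers cover all but 6, so r4c2=6.
Step 44. [r3c5∈{4}] r3c5 is down to just 4, so r3c5=4.
Step 45. [r2c9∈{3}] r2c9's peers cover all but 3 ⇒ r2c9=3.
Step 46. [r8c2∈{1}] r8c2 is down to just 1. So r8c2=1.
Step 47. [r4c1∈{7}] r4c1 is down to just 7, so r4c1=7.
Step 48. [r1c9∈{2}] r1c9 is down to just 2 ⇒ r1c9=2.
Step 49. [r7c7∈{8}] nothing but 8 survives at r7c7 ⇒ r7c7=8.
Step 50. [r9c4∈{4}] r9c4 has the single candidate 4, so r9c4=4.
Step 51. [r2c3∈{7}] r2c3 has the single candidate 7, so r2c3=7.

Answer: 1 5 8 6 3 9 7 4 2 / 4 9 7 1 8 2 5 6 3 / 3 2 6 7 4 5 1 8 9 / 7 6 1 9 2 4 3 5 8 / 2 8 5 3 1 6 9 7 4 / 9 4 3 8 5 7 6 2 1 / 6 7 4 2 9 1 8 3 5 / 8 1 2 5 6 3 4 9 7 / 5 3 9 4 7 8 2 1 6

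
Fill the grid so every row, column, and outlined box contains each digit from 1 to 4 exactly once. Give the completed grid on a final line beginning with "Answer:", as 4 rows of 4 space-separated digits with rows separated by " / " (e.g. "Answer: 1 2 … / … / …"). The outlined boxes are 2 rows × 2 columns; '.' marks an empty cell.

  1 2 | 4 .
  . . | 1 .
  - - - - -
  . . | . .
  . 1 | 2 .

Step 1. [r3c3∈{3}] r3c3 is down to just 3. So r3c3=3.
Step 2. [r3c2∈{4}] nothing but 4 survives at r3c2, so r3c2=4.
Step 3. [r2c2∈{3}] nothing but 3 survives at r2c2 ⇒ r2c2=3.
Step 4. [r3c4∈{1}] r3c4 has the single candidate 1. So r3c4=1.
Step 5. [r4c1∈{3}] nothing but 3 survives at r4c1 ⇒ r4c1=3.
Step 6. [r4c4∈{4}] only 4 remains possible at r4c4, so r4c4=4.
Step 7. [r2c1∈{4}] r2c1 has the single candidate 4 ⇒ r2c1=4.
Step 8. [r3c1∈{2}] r3c1's peers cover all but 2. So r3c1=2.
Step 9. [r2c4∈{2}] r2c4's peers cover all but 2 ⇒ r2c4=2.
Step 10. [r1c4∈{3}] only 3 remains possible at r1c4, so r1c4=3.

Answer: 1 2 4 3 / 4 3 1 2 / 2 4 3 1 / 3 1 2 4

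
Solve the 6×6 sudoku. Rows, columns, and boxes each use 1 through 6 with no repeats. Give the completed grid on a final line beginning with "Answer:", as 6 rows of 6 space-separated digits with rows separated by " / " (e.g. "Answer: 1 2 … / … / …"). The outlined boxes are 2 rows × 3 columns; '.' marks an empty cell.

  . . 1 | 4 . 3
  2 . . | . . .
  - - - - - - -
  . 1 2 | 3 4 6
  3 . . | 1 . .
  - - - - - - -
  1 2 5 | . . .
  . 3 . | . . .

Step 1. [r6c4∈{2,5,6}] in col 4, 2 fits only at r6c4 ⇒ r6c4=2.
Step 2. [r2c4∈{5,6}] 5 has one home in col 4: r2c4 ⇒ r2c4=5.
Step 3. [r6c1∈{4,6}] in col 1, 4 fits only at r6c1. So r6c1=4.
Step 4. [r1c1∈{5,6}] col 1 places 6 nowhere but r1c1. So r1c1=6.
Step 5. [r4c2∈{4,5,6}] 6 has one home in col 2: r4c2. So r4c2=6.
Step 6. [r2c5∈{1,6}] across row 2, 6 lands solely at r2c5. So r2c5=6.
Step 7. [r6c5∈{1,5}] col 5 places 1 nowhere but r6c5. So r6c5=1.
Step 8. [r4c5∈{2,5}] r4c5 is the only open cell in col 5 admitting 5 ⇒ r4c5=5.
Step 9. [r2c3∈{3,4}] across row 2, 3 lands solely at r2c3 ⇒ r2c3=3.
Step 10. [r1c2∈{5}] nothing but 5 survives at r1c2, so r1c2=5.
Step 11. [r2c6∈{1}] only 1 remains possible at r2c6. So r2c6=1.
Step 12. [r6c6∈{5}] r6c6 is down to just 5, so r6c6=5.
Step 13. [r4c6∈{2}] nothing but 2 survives at r4c6, so r4c6=2.
Step 14. [r3c1∈{5}] only 5 remains possible at r3c1, so r3c1=5.
Step 15. [r6c3∈{6}] r6c3 is down to just 6, so r6c3=6.
Step 16. [r4c3∈{4}] only 4 remains possible at r4c3 ⇒ r4c3=4.
Step 17. [r1c5∈{2}] nothing but 2 survives at r1c5 ⇒ r1c5=2.
Step 18. [r5c4∈{6}] r5c4 has the single candidate 6, so r5c4=6.
Step 19. [r5c5∈{3}] only 3 remains possible at r5c5 ⇒ r5c5=3.
Step 20. [r5c6∈{4}] nothing but 4 survives at r5c6, so r5c6=4.
Step 21. [r2c2∈{4}] r2c2 has the single candidate 4. So r2c2=4.

Answer: 6 5 1 4 2 3 / 2 4 3 5 6 1 / 5 1 2 3 4 6 / 3 6 4 1 5 2 / 1 2 5 6 3 4 / 4 3 6 2 1 5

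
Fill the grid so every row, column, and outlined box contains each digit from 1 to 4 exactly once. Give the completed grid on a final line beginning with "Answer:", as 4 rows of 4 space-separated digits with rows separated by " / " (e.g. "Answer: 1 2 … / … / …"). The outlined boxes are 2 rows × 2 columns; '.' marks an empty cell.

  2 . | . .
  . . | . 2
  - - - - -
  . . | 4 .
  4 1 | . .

Step 1. [r4c4∈{3}] r4c4 has the single candidate 3 ⇒ r4c4=3.
Step 2. [r2c1∈{1,3}] across col 1, 1 lands solely at r2c1. So r2c1=1.
Step 3. [r1c4∈{1,4}] r1c4 is the only open cell in col 4 admitting 4. So r1c4=4.
Step 4. [r1c2∈{3}] only 3 remains possible at r1c2, so r1c2=3.
Step 5. [r3c4∈{1}] nothing but 1 survives at r3c4, so r3c4=1.
Step 6. [r3c1∈{3}] nothing but 3 survives at r3c1, so r3c1=3.
Step 7. [r3c2∈{2}] only 2 remains possible at r3c2 ⇒ r3c2=2.
Step 8. [r4c3∈{2}] r4c3 is down to just 2, so r4c3=2.
Step 9. [r2c3∈{3}] nothing but 3 survives at r2c3 ⇒ r2c3=3.
Step 10. [r2c2∈{4}] r2c2 is down to just 4, so r2c2=4.
Step 11. [r1c3∈{1}] nothing but 1 survives at r1c3. So r1c3=1.

Answer: 2 3 1 4 / 1 4 3 2 / 3 2 4 1 / 4 1 2 3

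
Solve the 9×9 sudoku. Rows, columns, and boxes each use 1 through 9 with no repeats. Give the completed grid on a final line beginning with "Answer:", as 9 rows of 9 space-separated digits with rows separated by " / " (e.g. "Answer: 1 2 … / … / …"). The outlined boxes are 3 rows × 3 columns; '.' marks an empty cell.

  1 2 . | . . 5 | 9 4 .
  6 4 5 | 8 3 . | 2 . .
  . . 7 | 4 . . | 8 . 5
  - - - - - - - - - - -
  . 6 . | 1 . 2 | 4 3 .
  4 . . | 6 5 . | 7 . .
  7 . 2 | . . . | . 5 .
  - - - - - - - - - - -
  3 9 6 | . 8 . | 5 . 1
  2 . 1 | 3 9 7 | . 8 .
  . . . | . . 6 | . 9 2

Step 1. [r2c6∈{1,9}] across row 2, 9 lands solely at r2c6. So r2c6=9.
Step 2. [r1c3∈{3,8}] r1c3 is the only open cell in row 1 admitting 8. So r1c3=8.
Step 3. [r5c3∈{3,9}] across col 3, 3 lands solely at r5c3 ⇒ r5c3=3.
Step 4. [r5c9∈{8,9}] r5c9 is the only open cell in row 5 admitting 9, so r5c9=9.
Step 5. [r6c7∈{1,6}] in col 7, 1 fits only at r6c7. So r6c7=1.
Step 6. [r6c2∈{8}] only 8 remains possible at r6c2. So r6c2=8.
Step 7. [r3c8∈{1,6}] across col 8, 6 lands solely at r3c8. So r3c8=6.
Step 8. [r1c4∈{7}] r1c4 has the single candidate 7, so r1c4=7.
Step 9. [r4c1∈{5,9}] across row 4, 5 lands solely at r4c1, so r4c1=5.
Step 10. [r6c5∈{4}] only 4 remains possible at r6c5. So r6c5=4.
Step 11. [r7c8∈{7}] r7c8 has the single candidate 7 ⇒ r7c8=7.
Step 12. [r9c4∈{5}] r9c4's peers cover all but 5. So r9c4=5.
Step 13. [r3c6∈{1}] nothing but 1 survives at r3c6, so r3c6=1.
Step 14. [r8c7∈{6}] r8c7 has the single candidate 6 ⇒ r8c7=6.
Step 15. [r6c6∈{3}] nothing but 3 survives at r6c6. So r6c6=3.
Step 16. [r6c9∈{6}] r6c9 is down to just 6, so r6c9=6.
Step 17. [r7c4∈{2}] r7c4's peers cover all but 2, so r7c4=2.
Step 18. [r4c5∈{7}] r4c5 has the single candidate 7. So r4c5=7.
Step 19. [r8c2∈{5}] nothing but 5 survives at r8c2 ⇒ r8c2=5.
Step 20. [r7c6∈{4}] nothing but 4 survives at r7c6 ⇒ r7c6=4.
Step 21. [r6c4∈{9}] r6c4's peers cover all but 9. So r6c4=9.
Step 22. [r3c2∈{3}] r3c2 is down to just 3 ⇒ r3c2=3.
Step 23. [r2c9∈{7}] r2c9 is down to just 7. So r2c9=7.
Step 24. [r3c5∈{2}] only 2 remains possible at r3c5, so r3c5=2.
Step 25. [r2c8∈{1}] r2c8's peers cover all but 1 ⇒ r2c8=1.
Step 26. [r1c9∈{3}] only 3 remains possible at r1c9 ⇒ r1c9=3.
Step 27. [r8c9∈{4}] only 4 remains possible at r8c9, so r8c9=4.
Step 28. [r9c5∈{1}] only 1 remains possible at r9c5, so r9c5=1.
Step 29. [r3c1∈{9}] r3c1 is down to just 9. So r3c1=9.
Step 30. [r5c6∈{8}] r5c6's peers cover all but 8. So r5c6=8.
Step 31. [r9c2∈{7}] r9c2's peers cover all but 7, so r9c2=7.
Step 32. [r4c3∈{9}] r4c3 is down to just 9. So r4c3=9.
Step 33. [r4c9∈{8}] r4c9's peers cover all but 8. So r4c9=8.
Step 34. [r5c2∈{1}] nothing but 1 survives at r5c2. So r5c2=1.
Step 35. [r9c3∈{4}] r9c3 is down to just 4 ⇒ r9c3=4.
Step 36. [r9c1∈{8}] r9c1's peers cover all but 8 ⇒ r9c1=8.
Step 37. [r9c7∈{3}] nothing but 3 survives at r9c7, so r9c7=3.
Step 38. [r1c5∈{6}] r1c5 is down to just 6. So r1c5=6.
Step 39. [r5c8∈{2}] r5c8 has the single candidate 2 ⇒ r5c8=2.

Answer: 1 2 8 7 6 5 9 4 3 / 6 4 5 8 3 9 2 1 7 / 9 3 7 4 2 1 8 6 5 / 5 6 9 1 7 2 4 3 8 / 4 1 3 6 5 8 7 2 9 / 7 8 2 9 4 3 1 5 6 / 3 9 6 2 8 4 5 7 1 / 2 5 1 3 9 7 6 8 4 / 8 7 4 5 1 6 3 9 2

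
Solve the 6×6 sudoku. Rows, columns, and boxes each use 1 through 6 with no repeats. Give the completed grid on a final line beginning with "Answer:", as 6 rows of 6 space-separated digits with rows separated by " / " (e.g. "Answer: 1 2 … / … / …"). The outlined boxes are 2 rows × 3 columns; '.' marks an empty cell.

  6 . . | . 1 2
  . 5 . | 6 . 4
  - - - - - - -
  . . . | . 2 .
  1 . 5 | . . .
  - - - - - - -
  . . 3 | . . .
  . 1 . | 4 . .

Step 1. [r4c4∈{3}] r4c4 has the single candidate 3. So r4c4=3.
Step 2. [r4c6∈{6}] r4c6 has the single candidate 6, so r4c6=6.
Step 3. [r5c4∈{1,2,5}] col 4 places 2 nowhere but r5c4, so r5c4=2.
Step 4. [r1c2∈{3,4}] row 1 places 3 nowhere but r1c2 ⇒ r1c2=3.
Step 5. [r5c6∈{1,5}] 1 has one home in row 5: r5c6, so r5c6=1.
Step 6. [r2c1∈{2}] r2c1 has the single candidate 2. So r2c1=2.
Step 7. [r6c1∈{5}] r6c1 has the single candidate 5. So r6c1=5.
Step 8. [r5c1∈{4}] r5c1 has the single candidate 4. So r5c1=4.
Step 9. [r5c2∈{6}] r5c2 has the single candidate 6, so r5c2=6.
Step 10. [r3c2∈{4}] nothing but 4 survives at r3c2 ⇒ r3c2=4.
Step 11. [r6c6∈{3}] r6c6's peers cover all but 3, so r6c6=3.
Step 12. [r1c4∈{5}] r1c4 is down to just 5 ⇒ r1c4=5.
Step 13. [r2c3∈{1}] r2c3 is down to just 1 ⇒ r2c3=1.
Step 14. [r1c3∈{4}] nothing but 4 survives at r1c3, so r1c3=4.
Step 15. [r4c5∈{4}] r4c5 is down to just 4, so r4c5=4.
Step 16. [r6c3∈{2}] r6c3's peers cover all but 2. So r6c3=2.
Step 17. [r5c5∈{5}] r5c5 has the single candidate 5, so r5c5=5.
Step 18. [r2c5∈{3}] nothing but 3 survives at r2c5, so r2c5=3.
Step 19. [r3c4∈{1}] r3c4's peers cover all but 1. So r3c4=1.
Step 20. [r3c6∈{5}] only 5 remains possible at r3c6, so r3c6=5.
Step 21. [r4c2∈{2}] nothing but 2 survives at r4c2, so r4c2=2.
Step 22. [r6c5∈{6}] r6c5's peers cover all but 6, so r6c5=6.
Step 23. [r3c3∈{6}] nothing but 6 survives at r3c3, so r3c3=6.
Step 24. [r3c1∈{3}] r3c1's peers cover all but 3 ⇒ r3c1=3.

Answer: 6 3 4 5 1 2 / 2 5 1 6 3 4 / 3 4 6 1 2 5 / 1 2 5 3 4 6 / 4 6 3 2 5 1 / 5 1 2 4 6 3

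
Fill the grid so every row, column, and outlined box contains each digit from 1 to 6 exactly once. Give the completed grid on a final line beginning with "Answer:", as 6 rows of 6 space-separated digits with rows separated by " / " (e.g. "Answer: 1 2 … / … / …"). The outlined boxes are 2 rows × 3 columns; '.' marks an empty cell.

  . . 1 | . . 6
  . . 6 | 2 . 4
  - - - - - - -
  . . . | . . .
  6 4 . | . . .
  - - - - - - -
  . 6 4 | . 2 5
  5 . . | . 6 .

Step 1. [r2c1∈{3}] nothing but 3 survives at r2c1 ⇒ r2c1=3.
Step 2. [r5c4∈{1,3}] in row 5, 3 fits only at r5c4, so r5c4=3.
Step 3. [r1c4∈{5}] nothing but 5 survives at r1c4. So r1c4=5.
Step 4. [r4c4∈{1}] r4c4's peers cover all but 1. So r4c4=1.
Step 5. [r3c5∈{3,4,5}] 4 has one home in col 5: r3c5. So r3c5=4.
Step 6. [r1c2∈{2}] r1c2 is down to just 2 ⇒ r1c2=2.
Step 7. [r3c1∈{1,2}] r3c1 is the only open cell in col 1 admitting 2, so r3c1=2.
Step 8. [r3c6∈{3}] r3c6 has the single candidate 3, so r3c6=3.
Step 9. [r6c2∈{1,3}] 3 has one home in col 2: r6c2. So r6c2=3.
Step 10. [r3c3∈{5}] r3c3 is down to just 5 ⇒ r3c3=5.
Step 11. [r4c6∈{2}] r4c6's peers cover all but 2, so r4c6=2.
Step 12. [r1c5∈{3}] r1c5's peers cover all but 3 ⇒ r1c5=3.
Step 13. [r2c5∈{1}] r2c5 has the single candidate 1. So r2c5=1.
Step 14. [r4c3∈{3}] r4c3 is down to just 3, so r4c3=3.
Step 15. [r1c1∈{4}] nothing but 4 survives at r1c1 ⇒ r1c1=4.
Step 16. [r6c6∈{1}] r6c6's peers cover all but 1. So r6c6=1.
Step 17. [r3c2∈{1}] r3c2 is down to just 1 ⇒ r3c2=1.
Step 18. [r3c4∈{6}] only 6 remains possible at r3c4, so r3c4=6.
Step 19. [r2c2∈{5}] r2c2 has the single candidate 5, so r2c2=5.
Step 20. [r4c5∈{5}] r4c5 is down to just 5 ⇒ r4c5=5.
Step 21. [r6c3∈{2}] r6c3 has the single candidate 2 ⇒ r6c3=2.
Step 22. [r6c4∈{4}] r6c4's peers cover all but 4 ⇒ r6c4=4.
Step 23. [r5c1∈{1}] r5c1's peers cover all but 1 ⇒ r5c1=1.

Answer: 4 2 1 5 3 6 / 3 5 6 2 1 4 / 2 1 5 6 4 3 / 6 4 3 1 5 2 / 1 6 4 3 2 5 / 5 3 2 4 6 1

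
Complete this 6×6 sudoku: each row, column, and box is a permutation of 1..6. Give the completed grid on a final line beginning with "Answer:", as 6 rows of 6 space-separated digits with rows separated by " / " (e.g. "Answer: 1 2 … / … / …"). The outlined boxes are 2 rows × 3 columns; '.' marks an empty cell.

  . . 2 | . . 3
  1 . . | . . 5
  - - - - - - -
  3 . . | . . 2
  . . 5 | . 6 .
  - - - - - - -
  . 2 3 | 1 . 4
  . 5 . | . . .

Step 1. [r5c1∈{6}] r5c1's peers cover all but 6. So r5c1=6.
Step 2. [r6c1∈{4}] nothing but 4 survives at r6c1, so r6c1=4.
Step 3. [r4c4∈{3,4}] r4c4 is the only open cell in row 4 admitting 3, so r4c4=3.
Step 4. [r4c2∈{1,4}] r4c2 is the only open cell in row 4 admitting 4 ⇒ r4c2=4.
Step 5. [r1c2∈{6}] r1c2's peers cover all but 6. So r1c2=6.
Step 6. [r1c4∈{4}] r1c4 has the single candidate 4, so r1c4=4.
Step 7. [r3c2∈{1}] r3c2 has the single candidate 1. So r3c2=1.
Step 8. [r2c5∈{2}] nothing but 2 survives at r2c5. So r2c5=2.
Step 9. [r3c5∈{4,5}] r3c5 is the only open cell in row 3 admitting 4 ⇒ r3c5=4.
Step 10. [r6c6∈{6}] r6c6's peers cover all but 6, so r6c6=6.
Step 11. [r3c3∈{6}] only 6 remains possible at r3c3 ⇒ r3c3=6.
Step 12. [r2c3∈{4}] only 4 remains possible at r2c3, so r2c3=4.
Step 13. [r2c4∈{6}] only 6 remains possible at r2c4, so r2c4=6.
Step 14. [r6c3∈{1}] r6c3 has the single candidate 1, so r6c3=1.
Step 15. [r4c6∈{1}] r4c6 is down to just 1. So r4c6=1.
Step 16. [r1c5∈{1}] r1c5 has the single candidate 1, so r1c5=1.
Step 17. [r4c1∈{2}] r4c1 is down to just 2. So r4c1=2.
Step 18. [r3c4∈{5}] r3c4's peers cover all but 5. So r3c4=5.
Step 19. [r5c5∈{5}] r5c5's peers cover all but 5, so r5c5=5.
Step 20. [r6c4∈{2}] only 2 remains possible at r6c4. So r6c4=2.
Step 21. [r6c5∈{3}] nothing but 3 survives at r6c5. So r6c5=3.
Step 22. [r2c2∈{3}] r2c2's peers cover all but 3 ⇒ r2c2=3.
Step 23. [r1c1∈{5}] only 5 remains possible at r1c1, so r1c1=5.

Answer: 5 6 2 4 1 3 / 1 3 4 6 2 5 / 3 1 6 5 4 2 / 2 4 5 3 6 1 / 6 2 3 1 5 4 / 4 5 1 2 3 6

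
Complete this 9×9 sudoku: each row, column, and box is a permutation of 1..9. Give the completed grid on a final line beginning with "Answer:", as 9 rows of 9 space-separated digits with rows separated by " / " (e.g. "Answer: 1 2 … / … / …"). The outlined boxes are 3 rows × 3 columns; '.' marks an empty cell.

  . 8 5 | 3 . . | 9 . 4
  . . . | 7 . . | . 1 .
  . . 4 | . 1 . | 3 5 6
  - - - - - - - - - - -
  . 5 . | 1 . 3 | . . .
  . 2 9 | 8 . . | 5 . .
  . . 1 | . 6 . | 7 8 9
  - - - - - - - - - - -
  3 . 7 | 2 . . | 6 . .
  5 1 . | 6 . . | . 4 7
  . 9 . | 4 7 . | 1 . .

Step 1. [r1c5∈{2}] nothing but 2 survives at r1c5 ⇒ r1c5=2.
Step 2. [r4c1∈{4,6,7,8}] row 4 places 7 nowhere but r4c1, so r4c1=7.
Step 3. [r3c6∈{8,9}] row 3 places 8 nowhere but r3c6. So r3c6=8.
Step 4. [r5c5∈{4}] only 4 remains possible at r5c5 ⇒ r5c5=4.
Step 5. [r2c2∈{3,6}] col 2 places 6 nowhere but r2c2 ⇒ r2c2=6.
Step 6. [r9c6∈{5}] only 5 remains possible at r9c6 ⇒ r9c6=5.
Step 7. [r9c1∈{2,6,8}] 8 has one home in col 1: r9c1. So r9c1=8.
Step 8. [r4c9∈{2}] r4c9 is down to just 2. So r4c9=2.
Step 9. [r2c7∈{2,8}] box 3 places 2 nowhere but r2c7 ⇒ r2c7=2.
Step 10. [r8c6∈{9}] r8c6's peers cover all but 9. So r8c6=9.
Step 11. [r5c1∈{6}] r5c1's peers cover all but 6. So r5c1=6.
Step 12. [r7c5∈{8}] nothing but 8 survives at r7c5 ⇒ r7c5=8.
Step 13. [r5c8∈{3}] r5c8 is down to just 3. So r5c8=3.
Step 14. [r2c1∈{9}] r2c1's peers cover all but 9 ⇒ r2c1=9.
Step 15. [r8c3∈{2}] r8c3 has the single candidate 2 ⇒ r8c3=2.
Step 16. [r6c2∈{3,4}] row 6 places 3 nowhere but r6c2 ⇒ r6c2=3.
Step 17. [r1c8∈{7}] only 7 remains possible at r1c8 ⇒ r1c8=7.
Step 18. [r1c6∈{6}] r1c6's peers cover all but 6. So r1c6=6.
Step 19. [r7c2∈{4}] r7c2 is down to just 4. So r7c2=4.
Step 20. [r7c9∈{5}] nothing but 5 survives at r7c9. So r7c9=5.
Step 21. [r2c9∈{8}] r2c9 has the single candidate 8 ⇒ r2c9=8.
Step 22. [r4c7∈{4}] only 4 remains possible at r4c7, so r4c7=4.
Step 23. [r8c7∈{8}] r8c7's peers cover all but 8. So r8c7=8.
Step 24. [r6c4∈{5}] r6c4 is down to just 5 ⇒ r6c4=5.
Step 25. [r9c9∈{3}] only 3 remains possible at r9c9. So r9c9=3.
Step 26. [r3c1∈{2}] r3c1 has the single candidate 2, so r3c1=2.
Step 27. [r6c6∈{2}] r6c6 has the single candidate 2. So r6c6=2.
Step 28. [r5c6∈{7}] nothing but 7 survives at r5c6, so r5c6=7.
Step 29. [r1c1∈{1}] r1c1 has the single candidate 1, so r1c1=1.
Step 30. [r7c8∈{9}] r7c8 has the single candidate 9, so r7c8=9.
Step 31. [r6c1∈{4}] r6c1 is down to just 4 ⇒ r6c1=4.
Step 32. [r2c3∈{3}] r2c3's peers cover all but 3 ⇒ r2c3=3.
Step 33. [r9c3∈{6}] r9c3's peers cover all but 6. So r9c3=6.
Step 34. [r9c8∈{2}] r9c8's peers cover all but 2. So r9c8=2.
Step 35. [r2c6∈{4}] only 4 remains possible at r2c6. So r2c6=4.
Step 36. [r2c5∈{5}] r2c5 is down to just 5 ⇒ r2c5=5.
Step 37. [r7c6∈{1}] only 1 remains possible at r7c6 ⇒ r7c6=1.
Step 38. [r3c4∈{9}] r3c4's peers cover all but 9, so r3c4=9.
Step 39. [r4c8∈{6}] r4c8's peers cover all but 6. So r4c8=6.
Step 40. [r8c5∈{3}] r8c5 has the single candidate 3, so r8c5=3.
Step 41. [r4c5∈{9}] r4c5 has the single candidate 9. So r4c5=9.
Step 42. [r3c2∈{7}] r3c2 has the single candidate 7, so r3c2=7.
Step 43. [r5c9∈{1}] r5c9 is down to just 1. So r5c9=1.
Step 44. [r4c3∈{8}] nothing but 8 survives at r4c3 ⇒ r4c3=8.

Answer: 1 8 5 3 2 6 9 7 4 / 9 6 3 7 5 4 2 1 8 / 2 7 4 9 1 8 3 5 6 / 7 5 8 1 9 3 4 6 2 / 6 2 9 8 4 7 5 3 1 / 4 3 1 5 6 2 7 8 9 / 3 4 7 2 8 1 6 9 5 / 5 1 2 6 3 9 8 4 7 / 8 9 6 4 7 5 1 2 3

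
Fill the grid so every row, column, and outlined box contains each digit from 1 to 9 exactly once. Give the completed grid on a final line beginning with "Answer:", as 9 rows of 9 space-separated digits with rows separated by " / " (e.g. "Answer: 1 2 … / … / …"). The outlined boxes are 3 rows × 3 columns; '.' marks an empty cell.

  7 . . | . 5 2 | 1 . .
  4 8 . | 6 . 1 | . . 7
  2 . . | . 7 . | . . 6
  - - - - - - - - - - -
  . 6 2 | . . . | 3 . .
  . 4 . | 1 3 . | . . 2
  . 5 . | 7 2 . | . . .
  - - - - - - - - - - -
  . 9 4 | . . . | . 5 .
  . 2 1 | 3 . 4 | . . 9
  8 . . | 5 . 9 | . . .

Step 1. [r4c8∈{1,4,7,8,9}] across row 4, 7 lands solely at r4c8 ⇒ r4c8=7.
Step 2. [r1c2∈{3}] r1c2 has the single candidate 3, so r1c2=3.
Step 3. [r5c1∈{9}] r5c1 has the single candidate 9 ⇒ r5c1=9.
Step 4. [r2c5∈{9}] r2c5 is down to just 9 ⇒ r2c5=9.
Step 5. [r4c9∈{1,4,5,8}] col 9 places 5 nowhere but r4c9. So r4c9=5.
Step 6. [r4c6∈{8}] r4c6's peers cover all but 8, so r4c6=8.
Step 7. [r8c7∈{6,7,8}] across row 8, 7 lands solely at r8c7, so r8c7=7.
Step 8. [r6c6∈{6}] r6c6 has the single candidate 6, so r6c6=6.
Step 9. [r2c8∈{2,3}] in row 2, 3 fits only at r2c8. So r2c8=3.
Step 10. [r9c8∈{1,2,4,6}] r9c8 is the only open cell in col 8 admitting 2, so r9c8=2.
Step 11. [r6c8∈{1,4,8,9}] col 8 places 1 nowhere but r6c8, so r6c8=1.
Step 12. [r6c7∈{4,8,9}] row 6 places 9 nowhere but r6c7. So r6c7=9.
Step 13. [r6c9∈{4,8}] 4 has one home in row 6: r6c9. So r6c9=4.
Step 14. [r1c9∈{8}] r1c9 has the single candidate 8, so r1c9=8.
Step 15. [r1c4∈{4}] only 4 remains possible at r1c4 ⇒ r1c4=4.
Step 16. [r3c8∈{4,9}] in col 8, 4 fits only at r3c8, so r3c8=4.
Step 17. [r5c3∈{7,8}] row 5 places 7 nowhere but r5c3. So r5c3=7.
Step 18. [r1c3∈{6,9}] row 1 places 6 nowhere but r1c3, so r1c3=6.
Step 19. [r9c3∈{3}] only 3 remains possible at r9c3. So r9c3=3.
Step 20. [r7c1∈{6}] r7c1 has the single candidate 6, so r7c1=6.
Step 21. [r7c7∈{8}] r7c7's peers cover all but 8 ⇒ r7c7=8.
Step 22. [r8c8∈{6}] r8c8 has the single candidate 6. So r8c8=6.
Step 23. [r9c9∈{1}] only 1 remains possible at r9c9 ⇒ r9c9=1.
Step 24. [r3c7∈{5}] only 5 remains possible at r3c7 ⇒ r3c7=5.
Step 25. [r8c1∈{5}] nothing but 5 survives at r8c1. So r8c1=5.
Step 26. [r5c6∈{5}] nothing but 5 survives at r5c6 ⇒ r5c6=5.
Step 27. [r7c4∈{2}] nothing but 2 survives at r7c4, so r7c4=2.
Step 28. [r4c5∈{4}] only 4 remains possible at r4c5 ⇒ r4c5=4.
Step 29. [r2c7∈{2}] nothing but 2 survives at r2c7. So r2c7=2.
Step 30. [r7c9∈{3}] only 3 remains possible at r7c9 ⇒ r7c9=3.
Step 31. [r5c8∈{8}] r5c8 has the single candidate 8 ⇒ r5c8=8.
Step 32. [r6c3∈{8}] only 8 remains possible at r6c3, so r6c3=8.
Step 33. [r5c7∈{6}] nothing but 6 survives at r5c7 ⇒ r5c7=6.
Step 34. [r9c7∈{4}] r9c7's peers cover all but 4. So r9c7=4.
Step 35. [r3c6∈{3}] r3c6 has the single candidate 3. So r3c6=3.
Step 36. [r3c3∈{9}] r3c3 is down to just 9 ⇒ r3c3=9.
Step 37. [r8c5∈{8}] r8c5 has the single candidate 8, so r8c5=8.
Step 38. [r2c3∈{5}] only 5 remains possible at r2c3, so r2c3=5.
Step 39. [r9c2∈{7}] r9c2's peers cover all but 7 ⇒ r9c2=7.
Step 40. [r4c1∈{1}] nothing but 1 survives at r4c1, so r4c1=1.
Step 41. [r1c8∈{9}] r1c8 has the single candidate 9. So r1c8=9.
Step 42. [r3c4∈{8}] r3c4 has the single candidate 8, so r3c4=8.
Step 43. [r6c1∈{3}] nothing but 3 survives at r6c1 ⇒ r6c1=3.
Step 44. [r7c6∈{7}] only 7 remains possible at r7c6. So r7c6=7.
Step 45. [r7c5∈{1}] r7c5's peers cover all but 1. So r7c5=1.
Step 46. [r9c5∈{6}] r9c5 is down to just 6, so r9c5=6.
Step 47. [r4c4∈{9}] r4c4's peers cover all but 9. So r4c4=9.
Step 48. [r3c2∈{1}] r3c2's peers cover all but 1. So r3c2=1.

Answer: 7 3 6 4 5 2 1 9 8 / 4 8 5 6 9 1 2 3 7 / 2 1 9 8 7 3 5 4 6 / 1 6 2 9 4 8 3 7 5 / 9 4 7 1 3 5 6 8 2 / 3 5 8 7 2 6 9 1 4 / 6 9 4 2 1 7 8 5 3 / 5 2 1 3 8 4 7 6 9 / 8 7 3 5 6 9 4 2 1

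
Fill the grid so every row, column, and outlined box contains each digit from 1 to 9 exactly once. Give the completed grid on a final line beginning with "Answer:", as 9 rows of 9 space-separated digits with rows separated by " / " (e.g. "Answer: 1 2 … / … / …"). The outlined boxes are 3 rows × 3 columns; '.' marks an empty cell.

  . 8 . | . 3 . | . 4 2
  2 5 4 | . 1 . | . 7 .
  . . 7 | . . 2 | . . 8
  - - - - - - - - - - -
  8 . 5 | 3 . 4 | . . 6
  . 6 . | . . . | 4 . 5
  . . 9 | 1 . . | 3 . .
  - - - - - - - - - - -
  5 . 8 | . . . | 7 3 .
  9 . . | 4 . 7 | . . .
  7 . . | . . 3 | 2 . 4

Step 1. [r9c2∈{1}] r9c2 is down to just 1. So r9c2=1.
Step 2. [r8c7∈{1,5,6,8}] col 7 places 8 nowhere but r8c7. So r8c7=8.
Step 3. [r9c3∈{6}] r9c3's peers cover all but 6. So r9c3=6.
Step 4. [r3c2∈{3,9}] r3c2 is the only open cell in col 2 admitting 9. So r3c2=9.
Step 5. [r1c4∈{5,6,7,9}] r1c4 is the only open cell in row 1 admitting 7. So r1c4=7.
Step 6. [r5c5∈{2,7,8,9}] 7 has one home in row 5: r5c5. So r5c5=7.
Step 7. [r1c3∈{1}] r1c3's peers cover all but 1 ⇒ r1c3=1.
Step 8. [r8c8∈{1,5,6}] across box 9, 6 lands solely at r8c8 ⇒ r8c8=6.
Step 9. [r8c5∈{2,5}] 5 has one home in row 8: r8c5. So r8c5=5.
Step 10. [r3c4∈{5,6}] in col 4, 5 fits only at r3c4. So r3c4=5.
Step 11. [r3c8∈{1}] r3c8 has the single candidate 1 ⇒ r3c8=1.
Step 12. [r3c7∈{6}] nothing but 6 survives at r3c7. So r3c7=6.
Step 13. [r2c7∈{9}] r2c7 is down to just 9. So r2c7=9.
Step 14. [r7c9∈{1,9}] r7c9 is the only open cell in col 9 admitting 9, so r7c9=9.
Step 15. [r8c2∈{2,3}] r8c2 is the only open cell in col 2 admitting 3, so r8c2=3.
Step 16. [r4c2∈{2,7}] 7 has one home in row 4: r4c2 ⇒ r4c2=7.
Step 17. [r8c3∈{2}] only 2 remains possible at r8c3 ⇒ r8c3=2.
Step 18. [r6c2∈{2,4}] in col 2, 2 fits only at r6c2. So r6c2=2.
Step 19. [r6c8∈{8}] r6c8 is down to just 8. So r6c8=8.
Step 20. [r6c5∈{6}] nothing but 6 survives at r6c5 ⇒ r6c5=6.
Step 21. [r1c6∈{6,9}] in row 1, 9 fits only at r1c6. So r1c6=9.
Step 22. [r7c5∈{2}] r7c5 is down to just 2, so r7c5=2.
Step 23. [r4c5∈{9}] r4c5's peers cover all but 9. So r4c5=9.
Step 24. [r7c4∈{6}] r7c4 has the single candidate 6, so r7c4=6.
Step 25. [r2c4∈{8}] r2c4 is down to just 8 ⇒ r2c4=8.
Step 26. [r4c8∈{2}] only 2 remains possible at r4c8. So r4c8=2.
Step 27. [r5c3∈{3}] r5c3's peers cover all but 3. So r5c3=3.
Step 28. [r6c6∈{5}] r6c6's peers cover all but 5. So r6c6=5.
Step 29. [r2c9∈{3}] r2c9 is down to just 3 ⇒ r2c9=3.
Step 30. [r4c7∈{1}] nothing but 1 survives at r4c7. So r4c7=1.
Step 31. [r8c9∈{1}] r8c9's peers cover all but 1, so r8c9=1.
Step 32. [r5c1∈{1}] r5c1's peers cover all but 1, so r5c1=1.
Step 33. [r7c2∈{4}] nothing but 4 survives at r7c2, so r7c2=4.
Step 34. [r3c1∈{3}] only 3 remains possible at r3c1 ⇒ r3c1=3.
Step 35. [r9c4∈{9}] r9c4's peers cover all but 9. So r9c4=9.
Step 36. [r1c1∈{6}] nothing but 6 survives at r1c1. So r1c1=6.
Step 37. [r9c5∈{8}] r9c5's peers cover all but 8, so r9c5=8.
Step 38. [r9c8∈{5}] r9c8 has the single candidate 5. So r9c8=5.
Step 39. [r6c1∈{4}] r6c1 is down to just 4. So r6c1=4.
Step 40. [r6c9∈{7}] r6c9's peers cover all but 7, so r6c9=7.
Step 41. [r3c5∈{4}] nothing but 4 survives at r3c5, so r3c5=4.
Step 42. [r1c7∈{5}] r1c7's peers cover all but 5. So r1c7=5.
Step 43. [r7c6∈{1}] r7c6 has the single candidate 1. So r7c6=1.
Step 44. [r2c6∈{6}] r2c6 is down to just 6. So r2c6=6.
Step 45. [r5c8∈{9}] nothing but 9 survives at r5c8 ⇒ r5c8=9.
Step 46. [r5c4∈{2}] nothing but 2 survives at r5c4, so r5c4=2.
Step 47. [r5c6∈{8}] r5c6 has the single candidate 8, so r5c6=8.

Answer: 6 8 1 7 3 9 5 4 2 / 2 5 4 8 1 6 9 7 3 / 3 9 7 5 4 2 6 1 8 / 8 7 5 3 9 4 1 2 6 / 1 6 3 2 7 8 4 9 5 / 4 2 9 1 6 5 3 8 7 / 5 4 8 6 2 1 7 3 9 / 9 3 2 4 5 7 8 6 1 / 7 1 6 9 8 3 2 5 4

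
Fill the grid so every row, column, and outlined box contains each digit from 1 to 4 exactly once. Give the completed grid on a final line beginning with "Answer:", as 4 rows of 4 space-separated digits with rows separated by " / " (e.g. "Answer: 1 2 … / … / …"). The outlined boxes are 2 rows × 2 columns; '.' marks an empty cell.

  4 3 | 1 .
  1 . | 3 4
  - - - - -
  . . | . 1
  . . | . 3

Step 1. [r4c1∈{2}] r4c1 has the single candidate 2 ⇒ r4c1=2.
Step 2. [r3c2∈{4}] r3c2's peers cover all but 4. So r3c2=4.
Step 3. [r1c4∈{2}] r1c4 is down to just 2, so r1c4=2.
Step 4. [r2c2∈{2}] r2c2's peers cover all but 2, so r2c2=2.
Step 5. [r3c3∈{2}] only 2 remains possible at r3c3. So r3c3=2.
Step 6. [r3c1∈{3}] r3c1 is down to just 3. So r3c1=3.
Step 7. [r4c2∈{1}] r4c2 has the single candidate 1, so r4c2=1.
Step 8. [r4c3∈{4}] nothing but 4 survives at r4c3. So r4c3=4.

Answer: 4 3 1 2 / 1 2 3 4 / 3 4 2 1 / 2 1 4 3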